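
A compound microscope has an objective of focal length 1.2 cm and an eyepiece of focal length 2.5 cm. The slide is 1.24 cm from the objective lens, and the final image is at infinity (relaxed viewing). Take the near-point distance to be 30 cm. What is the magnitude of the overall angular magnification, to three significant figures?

360

Objective: 1/d_i = 1/f_obj - 1/d_o = 1/1.2 - 1/1.24 = 0.02688 cm^-1, so d_i = 37.200 cm.
m_obj = -d_i/d_o = -37.200/1.24 = -30.000.
Eyepiece angular magnification (image at infinity): M_eye = D/f_e = 30/2.5 = 12.000.
Overall M = m_obj x M_eye = (-30.000)(12.000) = -360.00.
|M| = 360.00.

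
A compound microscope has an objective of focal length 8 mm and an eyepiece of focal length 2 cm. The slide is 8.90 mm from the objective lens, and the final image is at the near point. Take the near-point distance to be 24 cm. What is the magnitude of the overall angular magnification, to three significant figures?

116

Convert to cm: f_obj = 8 mm = 0.8 cm; d_o = 8.90 mm = 0.89 cm.
Objective: 1/d_i = 1/f_obj - 1/d_o = 1/0.8 - 1/0.89 = 0.12640 cm^-1, so d_i = 7.911 cm.
m_obj = -d_i/d_o = -7.911/0.89 = -8.889.
Eyepiece angular magnification (image at near point): M_eye = 1 + D/f_e = 1 + 24/2 = 13.000.
Overall M = m_obj x M_eye = (-8.889)(13.000) = -115.56.
|M| = 115.56.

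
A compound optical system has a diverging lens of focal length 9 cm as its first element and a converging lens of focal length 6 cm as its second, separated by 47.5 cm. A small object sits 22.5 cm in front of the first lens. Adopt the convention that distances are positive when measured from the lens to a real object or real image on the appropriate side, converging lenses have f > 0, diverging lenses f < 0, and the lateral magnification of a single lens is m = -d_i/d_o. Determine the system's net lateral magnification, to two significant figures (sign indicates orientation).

-0.036

First lens: d_i1 = 1/(1/(-9) - 1/22.5) = -6.429 cm.
m_1 = -(-6.429)/22.5 = 0.2857.
With d_i1 < 0 the first image is virtual and lies on the object side; the object distance for lens 2 is d_o2 = 47.5 - (-6.429) = 53.929 cm.
Second lens: d_i2 = 1/(1/6 - 1/(53.929)) = 6.751 cm.
m_2 = -(6.751)/(53.929) = -0.1252.
Total m = m_1 x m_2 = (0.2857)(-0.1252) = -0.0358.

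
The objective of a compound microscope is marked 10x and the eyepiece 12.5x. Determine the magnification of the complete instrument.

The overall magnification of a compound microscope is the product of the objective and eyepiece magnifications:
M = M_obj x M_eye = 10 x 12.5 = 125.

125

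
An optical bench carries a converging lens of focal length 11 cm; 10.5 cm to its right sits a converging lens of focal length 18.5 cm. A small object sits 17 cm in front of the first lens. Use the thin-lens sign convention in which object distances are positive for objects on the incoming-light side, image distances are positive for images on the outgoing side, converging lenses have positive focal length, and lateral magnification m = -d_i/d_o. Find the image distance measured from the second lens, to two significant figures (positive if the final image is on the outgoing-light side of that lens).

9.8 cm

Lens 1: 1/d_i1 = 1/f_1 - 1/d_o1 = 1/11 - 1/17 = 0.03209 cm^-1, so d_i1 = 31.167 cm.
Since 31.167 cm > 10.5 cm, the first image lies past the second lens and serves as a virtual object: d_o2 = L - d_i1 = -20.667 cm.
Lens 2: 1/d_i2 = 1/f_2 - 1/d_o2 = 1/18.5 - 1/(-20.667) = 0.10244 cm^-1, so d_i2 = 9.762 cm.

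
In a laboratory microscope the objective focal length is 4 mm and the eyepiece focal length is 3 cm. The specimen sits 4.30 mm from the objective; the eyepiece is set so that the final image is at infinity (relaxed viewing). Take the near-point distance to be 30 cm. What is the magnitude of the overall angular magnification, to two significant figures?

Convert to cm: f_obj = 4 mm = 0.4 cm; d_o = 4.30 mm = 0.43 cm.
Objective: 1/d_i = 1/f_obj - 1/d_o = 1/0.4 - 1/0.43 = 0.17442 cm^-1, so d_i = 5.733 cm.
m_obj = -d_i/d_o = -5.733/0.43 = -13.333.
Eyepiece angular magnification (image at infinity): M_eye = D/f_e = 30/3 = 10.000.
Overall M = m_obj x M_eye = (-13.333)(10.000) = -133.33.
|M| = 133.33.

130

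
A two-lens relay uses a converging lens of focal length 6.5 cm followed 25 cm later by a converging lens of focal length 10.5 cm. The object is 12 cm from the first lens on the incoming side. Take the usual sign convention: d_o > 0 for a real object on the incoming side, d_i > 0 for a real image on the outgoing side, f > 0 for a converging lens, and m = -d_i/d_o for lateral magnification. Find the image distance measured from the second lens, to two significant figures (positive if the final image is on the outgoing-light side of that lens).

360 cm

Applying the thin-lens equation to the first lens, 1/6.5 = 1/12 + 1/d_i1, which gives d_i1 = 14.182 cm.
That image sits 10.818 cm in front of the second lens, so d_o2 = 10.818 cm.
Applying the thin-lens equation again with f_2 = 10.5 cm and d_o2 = 10.818 cm gives d_i2 = 357.000 cm.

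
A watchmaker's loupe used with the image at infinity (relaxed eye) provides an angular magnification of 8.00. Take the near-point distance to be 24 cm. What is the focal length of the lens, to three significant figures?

3.00 cm

For the image at infinity, M = D/f.
f = D/M = 24/8.0 = 3.000 cm.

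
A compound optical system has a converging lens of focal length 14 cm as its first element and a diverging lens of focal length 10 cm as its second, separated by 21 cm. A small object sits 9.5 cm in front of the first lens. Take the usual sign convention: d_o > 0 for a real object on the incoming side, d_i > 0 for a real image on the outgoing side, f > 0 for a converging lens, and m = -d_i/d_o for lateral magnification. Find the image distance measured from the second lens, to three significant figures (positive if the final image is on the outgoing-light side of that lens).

-8.35 cm

First lens: d_i1 = 1/(1/14 - 1/9.5) = -29.556 cm.
The intermediate image is virtual, 29.556 cm to the left of lens 1, so d_o2 = L - d_i1 = 21 - (-29.556) = 50.556 cm.
Second lens: d_i2 = 1/(1/(-10) - 1/(50.556)) = -8.349 cm.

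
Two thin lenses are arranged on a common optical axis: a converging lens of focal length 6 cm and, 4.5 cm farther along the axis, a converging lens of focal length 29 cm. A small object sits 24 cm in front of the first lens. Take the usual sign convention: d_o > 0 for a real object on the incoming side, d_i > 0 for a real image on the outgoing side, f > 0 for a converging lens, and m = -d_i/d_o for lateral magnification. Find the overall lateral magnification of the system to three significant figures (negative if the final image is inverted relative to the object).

-0.297

Applying the thin-lens equation to the first lens, 1/6 = 1/24 + 1/d_i1, which gives d_i1 = 8.000 cm.
Its lateral magnification is m_1 = -d_i1/d_o1 = -(8.000)/24 = -0.3333.
This image would form 8.000 cm past lens 1, i.e. 3.500 cm beyond lens 2, so it is a virtual object for lens 2: d_o2 = 4.5 - 8.000 = -3.500 cm.
Applying the thin-lens equation again with f_2 = 29 cm and d_o2 = -3.500 cm gives d_i2 = 3.123 cm.
m_2 = -(3.123)/(-3.500) = 0.8923.
The system's lateral magnification is m_1 m_2 = (-0.3333)(0.8923) = -0.2974.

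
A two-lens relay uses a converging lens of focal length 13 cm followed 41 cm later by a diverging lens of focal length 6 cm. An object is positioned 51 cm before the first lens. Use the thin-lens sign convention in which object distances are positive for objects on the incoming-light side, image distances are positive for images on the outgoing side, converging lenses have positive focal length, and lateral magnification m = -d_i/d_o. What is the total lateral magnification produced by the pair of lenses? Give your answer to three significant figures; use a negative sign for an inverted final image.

Lens 1: 1/d_i1 = 1/f_1 - 1/d_o1 = 1/13 - 1/51 = 0.05732 cm^-1, so d_i1 = 17.447 cm.
m_1 = -(17.447)/51 = -0.3421.
That image sits 23.553 cm in front of the second lens, so d_o2 = 23.553 cm.
Lens 2: 1/d_i2 = 1/f_2 - 1/d_o2 = 1/(-6) - 1/(23.553) = -0.20912 cm^-1, so d_i2 = -4.782 cm.
m_2 = -(-4.782)/(23.553) = 0.2030.
Total m = m_1 x m_2 = (-0.3421)(0.2030) = -0.0695.

-0.0695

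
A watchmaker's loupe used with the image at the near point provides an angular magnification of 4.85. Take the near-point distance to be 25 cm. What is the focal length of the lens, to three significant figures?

For the image at the near point, M = 1 + D/f.
f = D/(M - 1) = 25/(4.85 - 1) = 6.494 cm.

6.49 cm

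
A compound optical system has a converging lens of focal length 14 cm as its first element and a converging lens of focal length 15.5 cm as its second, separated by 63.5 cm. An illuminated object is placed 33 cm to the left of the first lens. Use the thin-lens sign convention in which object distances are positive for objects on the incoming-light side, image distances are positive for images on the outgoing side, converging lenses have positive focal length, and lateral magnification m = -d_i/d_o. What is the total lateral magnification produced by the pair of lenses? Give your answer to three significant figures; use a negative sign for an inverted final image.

0.482

Lens 1: 1/d_i1 = 1/f_1 - 1/d_o1 = 1/14 - 1/33 = 0.04113 cm^-1, so d_i1 = 24.316 cm.
m_1 = -(24.316)/33 = -0.7368.
That image sits 39.184 cm in front of the second lens, so d_o2 = 39.184 cm.
Lens 2: 1/d_i2 = 1/f_2 - 1/d_o2 = 1/15.5 - 1/(39.184) = 0.03900 cm^-1, so d_i2 = 25.644 cm.
m_2 = -(25.644)/(39.184) = -0.6544.
Overall magnification: m = m_1 m_2 = 0.4822.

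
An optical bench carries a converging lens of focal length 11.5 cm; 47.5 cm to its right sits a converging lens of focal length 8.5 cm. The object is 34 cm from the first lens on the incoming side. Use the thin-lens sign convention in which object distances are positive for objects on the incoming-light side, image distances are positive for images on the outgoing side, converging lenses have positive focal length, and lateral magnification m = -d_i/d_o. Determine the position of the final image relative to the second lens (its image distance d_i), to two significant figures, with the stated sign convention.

12 cm

Lens 1: 1/d_i1 = 1/f_1 - 1/d_o1 = 1/11.5 - 1/34 = 0.05754 cm^-1, so d_i1 = 17.378 cm.
The intermediate image is 17.378 cm to the right of lens 1, so d_o2 = L - d_i1 = 47.5 - 17.378 = 30.122 cm.
Lens 2: 1/d_i2 = 1/f_2 - 1/d_o2 = 1/8.5 - 1/(30.122) = 0.08445 cm^-1, so d_i2 = 11.841 cm.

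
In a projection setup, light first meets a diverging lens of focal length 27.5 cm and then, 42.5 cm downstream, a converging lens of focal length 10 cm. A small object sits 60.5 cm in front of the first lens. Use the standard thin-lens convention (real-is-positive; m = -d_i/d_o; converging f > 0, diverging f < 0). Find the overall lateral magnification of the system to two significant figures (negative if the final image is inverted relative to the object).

Applying the thin-lens equation to the first lens, 1/(-27.5) = 1/60.5 + 1/d_i1, which gives d_i1 = -18.906 cm.
Its lateral magnification is m_1 = -d_i1/d_o1 = -(-18.906)/60.5 = 0.3125.
The intermediate image is virtual, 18.906 cm to the left of lens 1, so d_o2 = L - d_i1 = 42.5 - (-18.906) = 61.406 cm.
Applying the thin-lens equation again with f_2 = 10 cm and d_o2 = 61.406 cm gives d_i2 = 11.945 cm.
m_2 = -(11.945)/(61.406) = -0.1945.
Total m = m_1 x m_2 = (0.3125)(-0.1945) = -0.0608.

-0.061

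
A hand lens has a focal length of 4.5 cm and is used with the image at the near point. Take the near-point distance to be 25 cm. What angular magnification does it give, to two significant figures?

6.6

M = 1 + D/f = 1 + 25/4.5 = 6.556.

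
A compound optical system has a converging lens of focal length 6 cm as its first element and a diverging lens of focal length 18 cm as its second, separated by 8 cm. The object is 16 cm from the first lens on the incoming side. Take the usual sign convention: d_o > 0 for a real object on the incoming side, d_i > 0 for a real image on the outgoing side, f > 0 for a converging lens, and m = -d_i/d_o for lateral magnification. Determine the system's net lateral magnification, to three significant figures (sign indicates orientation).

First lens: d_i1 = 1/(1/6 - 1/16) = 9.600 cm.
m_1 = -(9.600)/16 = -0.6000.
Since 9.600 cm > 8 cm, the first image lies past the second lens and serves as a virtual object: d_o2 = L - d_i1 = -1.600 cm.
Second lens: d_i2 = 1/(1/(-18) - 1/(-1.600)) = 1.756 cm.
m_2 = -(1.756)/(-1.600) = 1.0976.
The system's lateral magnification is m_1 m_2 = (-0.6000)(1.0976) = -0.6585.

-0.659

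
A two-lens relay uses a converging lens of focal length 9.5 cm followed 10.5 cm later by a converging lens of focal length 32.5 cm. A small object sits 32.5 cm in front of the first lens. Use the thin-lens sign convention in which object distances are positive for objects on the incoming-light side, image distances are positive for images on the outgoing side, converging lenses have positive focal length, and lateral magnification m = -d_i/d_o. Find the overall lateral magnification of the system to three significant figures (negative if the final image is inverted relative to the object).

Lens 1: 1/d_i1 = 1/f_1 - 1/d_o1 = 1/9.5 - 1/32.5 = 0.07449 cm^-1, so d_i1 = 13.424 cm.
m_1 = -(13.424)/32.5 = -0.4130.
This image would form 13.424 cm past lens 1, i.e. 2.924 cm beyond lens 2, so it is a virtual object for lens 2: d_o2 = 10.5 - 13.424 = -2.924 cm.
Lens 2: 1/d_i2 = 1/f_2 - 1/d_o2 = 1/32.5 - 1/(-2.924) = 0.37278 cm^-1, so d_i2 = 2.683 cm.
m_2 = -(2.683)/(-2.924) = 0.9175.
Overall magnification: m = m_1 m_2 = -0.3790.

-0.379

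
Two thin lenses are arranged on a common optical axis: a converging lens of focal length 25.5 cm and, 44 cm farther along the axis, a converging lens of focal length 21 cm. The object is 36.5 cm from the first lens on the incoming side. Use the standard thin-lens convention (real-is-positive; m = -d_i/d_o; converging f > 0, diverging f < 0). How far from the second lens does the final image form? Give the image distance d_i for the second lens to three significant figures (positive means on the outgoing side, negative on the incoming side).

13.8 cm

Lens 1: 1/d_i1 = 1/f_1 - 1/d_o1 = 1/25.5 - 1/36.5 = 0.01182 cm^-1, so d_i1 = 84.614 cm.
This image would form 84.614 cm past lens 1, i.e. 40.614 cm beyond lens 2, so it is a virtual object for lens 2: d_o2 = 44 - 84.614 = -40.614 cm.
Lens 2: 1/d_i2 = 1/f_2 - 1/d_o2 = 1/21 - 1/(-40.614) = 0.07224 cm^-1, so d_i2 = 13.842 cm.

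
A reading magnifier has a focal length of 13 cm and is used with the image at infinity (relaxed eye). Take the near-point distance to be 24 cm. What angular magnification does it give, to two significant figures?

M = D/f = 24/13 = 1.846.

1.8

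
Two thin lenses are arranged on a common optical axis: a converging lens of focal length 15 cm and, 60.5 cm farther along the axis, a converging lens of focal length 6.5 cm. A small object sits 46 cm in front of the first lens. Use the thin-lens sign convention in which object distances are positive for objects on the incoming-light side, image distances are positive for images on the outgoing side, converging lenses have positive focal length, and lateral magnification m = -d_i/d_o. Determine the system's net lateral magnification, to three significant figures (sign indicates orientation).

Lens 1: 1/d_i1 = 1/f_1 - 1/d_o1 = 1/15 - 1/46 = 0.04493 cm^-1, so d_i1 = 22.258 cm.
m_1 = -(22.258)/46 = -0.4839.
Object distance for lens 2: d_o2 = 60.5 - 22.258 = 38.242 cm.
Lens 2: 1/d_i2 = 1/f_2 - 1/d_o2 = 1/6.5 - 1/(38.242) = 0.12770 cm^-1, so d_i2 = 7.831 cm.
m_2 = -(7.831)/(38.242) = -0.2048.
The system's lateral magnification is m_1 m_2 = (-0.4839)(-0.2048) = 0.0991.

0.0991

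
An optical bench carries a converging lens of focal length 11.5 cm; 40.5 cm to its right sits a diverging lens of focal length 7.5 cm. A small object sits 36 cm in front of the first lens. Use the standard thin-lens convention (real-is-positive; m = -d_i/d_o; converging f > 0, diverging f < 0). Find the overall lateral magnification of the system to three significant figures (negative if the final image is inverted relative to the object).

Applying the thin-lens equation to the first lens, 1/11.5 = 1/36 + 1/d_i1, which gives d_i1 = 16.898 cm.
Its lateral magnification is m_1 = -d_i1/d_o1 = -(16.898)/36 = -0.4694.
That image sits 23.602 cm in front of the second lens, so d_o2 = 23.602 cm.
Applying the thin-lens equation again with f_2 = -7.5 cm and d_o2 = 23.602 cm gives d_i2 = -5.691 cm.
m_2 = -(-5.691)/(23.602) = 0.2411.
The system's lateral magnification is m_1 m_2 = (-0.4694)(0.2411) = -0.1132.

-0.113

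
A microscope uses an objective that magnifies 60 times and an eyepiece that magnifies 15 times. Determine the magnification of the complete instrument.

900

The overall magnification of a compound microscope is the product of the objective and eyepiece magnifications:
M = M_obj x M_eye = 60 x 15 = 900.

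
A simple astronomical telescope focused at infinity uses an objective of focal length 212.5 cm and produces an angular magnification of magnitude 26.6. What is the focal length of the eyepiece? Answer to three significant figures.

|M| = f_obj/f_eye, so f_eye = f_obj/|M| = 212.5/26.6 = 7.989 cm.

7.99 cm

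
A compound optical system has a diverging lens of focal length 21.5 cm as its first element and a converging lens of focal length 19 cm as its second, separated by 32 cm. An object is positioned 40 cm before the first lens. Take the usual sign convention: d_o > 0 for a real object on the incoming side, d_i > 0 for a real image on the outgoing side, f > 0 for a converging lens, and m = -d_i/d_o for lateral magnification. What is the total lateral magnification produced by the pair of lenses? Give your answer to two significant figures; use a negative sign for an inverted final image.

Applying the thin-lens equation to the first lens, 1/(-21.5) = 1/40 + 1/d_i1, which gives d_i1 = -13.984 cm.
Its lateral magnification is m_1 = -d_i1/d_o1 = -(-13.984)/40 = 0.3496.
The intermediate image is virtual, 13.984 cm to the left of lens 1, so d_o2 = L - d_i1 = 32 - (-13.984) = 45.984 cm.
Applying the thin-lens equation again with f_2 = 19 cm and d_o2 = 45.984 cm gives d_i2 = 32.378 cm.
m_2 = -(32.378)/(45.984) = -0.7041.
The system's lateral magnification is m_1 m_2 = (0.3496)(-0.7041) = -0.2462.

-0.25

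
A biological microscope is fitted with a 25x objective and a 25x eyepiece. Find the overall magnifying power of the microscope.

625

The overall magnification of a compound microscope is the product of the objective and eyepiece magnifications:
M = M_obj x M_eye = 25 x 25 = 625.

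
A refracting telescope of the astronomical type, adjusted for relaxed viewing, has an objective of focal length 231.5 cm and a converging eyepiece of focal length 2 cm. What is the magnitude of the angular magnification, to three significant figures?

|M| = f_obj/|f_eye| = 231.5/2 = 115.750.

116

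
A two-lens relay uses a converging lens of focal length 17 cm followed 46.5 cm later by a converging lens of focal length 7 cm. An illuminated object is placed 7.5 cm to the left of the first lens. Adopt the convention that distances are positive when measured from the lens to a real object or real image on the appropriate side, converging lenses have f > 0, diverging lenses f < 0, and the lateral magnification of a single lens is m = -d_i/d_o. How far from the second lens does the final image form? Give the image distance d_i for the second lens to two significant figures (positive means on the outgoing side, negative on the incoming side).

7.9 cm

First lens: d_i1 = 1/(1/17 - 1/7.5) = -13.421 cm.
With d_i1 < 0 the first image is virtual and lies on the object side; the object distance for lens 2 is d_o2 = 46.5 - (-13.421) = 59.921 cm.
Second lens: d_i2 = 1/(1/7 - 1/(59.921)) = 7.926 cm.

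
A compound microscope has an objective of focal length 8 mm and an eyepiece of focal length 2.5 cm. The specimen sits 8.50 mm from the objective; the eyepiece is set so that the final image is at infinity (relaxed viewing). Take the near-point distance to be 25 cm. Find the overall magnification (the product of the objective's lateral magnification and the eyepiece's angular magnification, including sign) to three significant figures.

Convert to cm: f_obj = 8 mm = 0.8 cm; d_o = 8.50 mm = 0.85 cm.
Objective: 1/d_i = 1/f_obj - 1/d_o = 1/0.8 - 1/0.85 = 0.07353 cm^-1, so d_i = 13.600 cm.
m_obj = -d_i/d_o = -13.600/0.85 = -16.000.
Eyepiece angular magnification (image at infinity): M_eye = D/f_e = 25/2.5 = 10.000.
Overall M = m_obj x M_eye = (-16.000)(10.000) = -160.00.

-160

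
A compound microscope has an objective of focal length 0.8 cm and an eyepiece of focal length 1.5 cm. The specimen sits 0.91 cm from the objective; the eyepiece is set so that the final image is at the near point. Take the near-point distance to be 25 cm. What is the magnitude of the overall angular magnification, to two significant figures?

Objective: 1/d_i = 1/f_obj - 1/d_o = 1/0.8 - 1/0.91 = 0.15110 cm^-1, so d_i = 6.618 cm.
m_obj = -d_i/d_o = -6.618/0.91 = -7.273.
Eyepiece angular magnification (image at near point): M_eye = 1 + D/f_e = 1 + 25/1.5 = 17.667.
Overall M = m_obj x M_eye = (-7.273)(17.667) = -128.48.
|M| = 128.48.

130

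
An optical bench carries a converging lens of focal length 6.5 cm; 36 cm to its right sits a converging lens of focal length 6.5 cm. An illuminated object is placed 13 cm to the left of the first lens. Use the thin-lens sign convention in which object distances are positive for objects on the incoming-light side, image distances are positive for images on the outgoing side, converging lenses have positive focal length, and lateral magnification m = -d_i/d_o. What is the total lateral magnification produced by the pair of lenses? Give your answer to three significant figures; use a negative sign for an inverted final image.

0.394

Applying the thin-lens equation to the first lens, 1/6.5 = 1/13 + 1/d_i1, which gives d_i1 = 13.000 cm.
Its lateral magnification is m_1 = -d_i1/d_o1 = -(13.000)/13 = -1.0000.
That image sits 23.000 cm in front of the second lens, so d_o2 = 23.000 cm.
Applying the thin-lens equation again with f_2 = 6.5 cm and d_o2 = 23.000 cm gives d_i2 = 9.061 cm.
m_2 = -(9.061)/(23.000) = -0.3939.
The system's lateral magnification is m_1 m_2 = (-1.0000)(-0.3939) = 0.3939.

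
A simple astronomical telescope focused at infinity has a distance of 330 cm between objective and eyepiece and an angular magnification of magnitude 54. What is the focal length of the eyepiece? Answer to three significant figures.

In normal adjustment the tube length equals f_obj + f_eye and |M| = f_obj/f_eye.
So f_obj = 54 f_eye and 54 f_eye + f_eye = 330 cm, giving f_eye = 330/55 = 6.000 cm and f_obj = 324.000 cm.

6.00 cm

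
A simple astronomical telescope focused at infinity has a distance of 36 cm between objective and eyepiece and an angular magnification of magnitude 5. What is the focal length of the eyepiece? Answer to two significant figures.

6.0 cm

In normal adjustment the tube length equals f_obj + f_eye and |M| = f_obj/f_eye.
So f_obj = 5 f_eye and 5 f_eye + f_eye = 36 cm, giving f_eye = 36/6 = 6.000 cm and f_obj = 30.000 cm.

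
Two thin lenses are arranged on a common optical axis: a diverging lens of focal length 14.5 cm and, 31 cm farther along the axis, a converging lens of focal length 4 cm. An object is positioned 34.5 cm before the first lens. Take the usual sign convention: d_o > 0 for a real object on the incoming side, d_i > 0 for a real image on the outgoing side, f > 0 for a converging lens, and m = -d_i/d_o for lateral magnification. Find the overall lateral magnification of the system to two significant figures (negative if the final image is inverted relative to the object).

Lens 1: 1/d_i1 = 1/f_1 - 1/d_o1 = 1/(-14.5) - 1/34.5 = -0.09795 cm^-1, so d_i1 = -10.209 cm.
m_1 = -(-10.209)/34.5 = 0.2959.
The intermediate image is virtual, 10.209 cm to the left of lens 1, so d_o2 = L - d_i1 = 31 - (-10.209) = 41.209 cm.
Lens 2: 1/d_i2 = 1/f_2 - 1/d_o2 = 1/4 - 1/(41.209) = 0.22573 cm^-1, so d_i2 = 4.430 cm.
m_2 = -(4.430)/(41.209) = -0.1075.
The system's lateral magnification is m_1 m_2 = (0.2959)(-0.1075) = -0.0318.

-0.032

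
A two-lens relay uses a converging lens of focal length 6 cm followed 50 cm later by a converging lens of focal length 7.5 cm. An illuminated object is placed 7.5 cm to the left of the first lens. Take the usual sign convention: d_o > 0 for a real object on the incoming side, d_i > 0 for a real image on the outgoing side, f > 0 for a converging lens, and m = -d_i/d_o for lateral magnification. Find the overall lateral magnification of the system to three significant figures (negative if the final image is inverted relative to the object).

2.40

Applying the thin-lens equation to the first lens, 1/6 = 1/7.5 + 1/d_i1, which gives d_i1 = 30.000 cm.
Its lateral magnification is m_1 = -d_i1/d_o1 = -(30.000)/7.5 = -4.0000.
Object distance for lens 2: d_o2 = 50 - 30.000 = 20.000 cm.
Applying the thin-lens equation again with f_2 = 7.5 cm and d_o2 = 20.000 cm gives d_i2 = 12.000 cm.
m_2 = -(12.000)/(20.000) = -0.6000.
Total m = m_1 x m_2 = (-4.0000)(-0.6000) = 2.4000.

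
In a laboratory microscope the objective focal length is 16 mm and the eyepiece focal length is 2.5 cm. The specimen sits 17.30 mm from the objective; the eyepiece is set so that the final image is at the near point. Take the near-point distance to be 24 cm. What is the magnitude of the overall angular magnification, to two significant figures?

130

Convert to cm: f_obj = 16 mm = 1.6 cm; d_o = 17.30 mm = 1.73 cm.
Objective: 1/d_i = 1/f_obj - 1/d_o = 1/1.6 - 1/1.73 = 0.04697 cm^-1, so d_i = 21.292 cm.
m_obj = -d_i/d_o = -21.292/1.73 = -12.308.
Eyepiece angular magnification (image at near point): M_eye = 1 + D/f_e = 1 + 24/2.5 = 10.600.
Overall M = m_obj x M_eye = (-12.308)(10.600) = -130.46.
|M| = 130.46.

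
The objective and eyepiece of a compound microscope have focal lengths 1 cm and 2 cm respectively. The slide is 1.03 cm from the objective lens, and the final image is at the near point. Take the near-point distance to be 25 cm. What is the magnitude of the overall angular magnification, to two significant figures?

Objective: 1/d_i = 1/f_obj - 1/d_o = 1/1 - 1/1.03 = 0.02913 cm^-1, so d_i = 34.333 cm.
m_obj = -d_i/d_o = -34.333/1.03 = -33.333.
Eyepiece angular magnification (image at near point): M_eye = 1 + D/f_e = 1 + 25/2 = 13.500.
Overall M = m_obj x M_eye = (-33.333)(13.500) = -450.00.
|M| = 450.00.

450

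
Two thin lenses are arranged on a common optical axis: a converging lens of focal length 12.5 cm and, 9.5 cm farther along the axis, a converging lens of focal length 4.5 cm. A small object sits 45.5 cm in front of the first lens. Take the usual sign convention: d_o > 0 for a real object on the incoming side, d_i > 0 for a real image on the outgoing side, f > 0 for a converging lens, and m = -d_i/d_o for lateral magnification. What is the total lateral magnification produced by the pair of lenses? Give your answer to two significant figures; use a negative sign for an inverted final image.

Applying the thin-lens equation to the first lens, 1/12.5 = 1/45.5 + 1/d_i1, which gives d_i1 = 17.235 cm.
Its lateral magnification is m_1 = -d_i1/d_o1 = -(17.235)/45.5 = -0.3788.
This image would form 17.235 cm past lens 1, i.e. 7.735 cm beyond lens 2, so it is a virtual object for lens 2: d_o2 = 9.5 - 17.235 = -7.735 cm.
Applying the thin-lens equation again with f_2 = 4.5 cm and d_o2 = -7.735 cm gives d_i2 = 2.845 cm.
m_2 = -(2.845)/(-7.735) = 0.3678.
The system's lateral magnification is m_1 m_2 = (-0.3788)(0.3678) = -0.1393.

-0.14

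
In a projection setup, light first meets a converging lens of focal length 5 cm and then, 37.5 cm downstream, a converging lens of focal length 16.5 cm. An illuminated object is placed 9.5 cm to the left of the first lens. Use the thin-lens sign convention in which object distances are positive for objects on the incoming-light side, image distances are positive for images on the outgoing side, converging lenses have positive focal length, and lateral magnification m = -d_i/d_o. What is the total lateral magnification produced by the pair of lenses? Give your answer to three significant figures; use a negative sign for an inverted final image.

1.76

Applying the thin-lens equation to the first lens, 1/5 = 1/9.5 + 1/d_i1, which gives d_i1 = 10.556 cm.
Its lateral magnification is m_1 = -d_i1/d_o1 = -(10.556)/9.5 = -1.1111.
Object distance for lens 2: d_o2 = 37.5 - 10.556 = 26.944 cm.
Applying the thin-lens equation again with f_2 = 16.5 cm and d_o2 = 26.944 cm gives d_i2 = 42.566 cm.
m_2 = -(42.566)/(26.944) = -1.5798.
The system's lateral magnification is m_1 m_2 = (-1.1111)(-1.5798) = 1.7553.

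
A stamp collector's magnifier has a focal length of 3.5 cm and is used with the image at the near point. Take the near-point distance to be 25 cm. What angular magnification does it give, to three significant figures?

M = 1 + D/f = 1 + 25/3.5 = 8.143.

8.14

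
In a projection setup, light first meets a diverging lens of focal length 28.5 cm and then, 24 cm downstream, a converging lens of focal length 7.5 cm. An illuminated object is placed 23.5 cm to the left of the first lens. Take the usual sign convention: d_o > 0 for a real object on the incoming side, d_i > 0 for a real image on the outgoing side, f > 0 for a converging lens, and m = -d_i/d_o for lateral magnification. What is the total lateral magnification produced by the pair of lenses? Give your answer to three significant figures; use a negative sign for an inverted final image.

-0.140

Applying the thin-lens equation to the first lens, 1/(-28.5) = 1/23.5 + 1/d_i1, which gives d_i1 = -12.880 cm.
Its lateral magnification is m_1 = -d_i1/d_o1 = -(-12.880)/23.5 = 0.5481.
With d_i1 < 0 the first image is virtual and lies on the object side; the object distance for lens 2 is d_o2 = 24 - (-12.880) = 36.880 cm.
Applying the thin-lens equation again with f_2 = 7.5 cm and d_o2 = 36.880 cm gives d_i2 = 9.415 cm.
m_2 = -(9.415)/(36.880) = -0.2553.
Total m = m_1 x m_2 = (0.5481)(-0.2553) = -0.1399.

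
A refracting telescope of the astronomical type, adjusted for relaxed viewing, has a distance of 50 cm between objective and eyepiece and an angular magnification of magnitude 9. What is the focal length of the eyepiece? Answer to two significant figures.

5.0 cm

In normal adjustment the tube length equals f_obj + f_eye and |M| = f_obj/f_eye.
So f_obj = 9 f_eye and 9 f_eye + f_eye = 50 cm, giving f_eye = 50/10 = 5.000 cm and f_obj = 45.000 cm.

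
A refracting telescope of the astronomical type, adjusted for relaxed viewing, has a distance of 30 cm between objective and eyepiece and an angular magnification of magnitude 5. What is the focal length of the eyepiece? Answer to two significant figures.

5.0 cm

In normal adjustment the tube length equals f_obj + f_eye and |M| = f_obj/f_eye.
So f_obj = 5 f_eye and 5 f_eye + f_eye = 30 cm, giving f_eye = 30/6 = 5.000 cm and f_obj = 25.000 cm.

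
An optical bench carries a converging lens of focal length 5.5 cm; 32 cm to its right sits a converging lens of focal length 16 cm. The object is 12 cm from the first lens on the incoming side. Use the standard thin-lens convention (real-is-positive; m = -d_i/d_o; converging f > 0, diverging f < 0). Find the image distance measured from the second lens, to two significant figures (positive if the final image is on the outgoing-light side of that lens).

Applying the thin-lens equation to the first lens, 1/5.5 = 1/12 + 1/d_i1, which gives d_i1 = 10.154 cm.
That image sits 21.846 cm in front of the second lens, so d_o2 = 21.846 cm.
Applying the thin-lens equation again with f_2 = 16 cm and d_o2 = 21.846 cm gives d_i2 = 59.789 cm.

60 cm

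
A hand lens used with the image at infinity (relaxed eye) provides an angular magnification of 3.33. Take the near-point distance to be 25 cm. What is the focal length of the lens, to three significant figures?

For the image at infinity, M = D/f.
f = D/M = 25/3.33 = 7.508 cm.

7.51 cm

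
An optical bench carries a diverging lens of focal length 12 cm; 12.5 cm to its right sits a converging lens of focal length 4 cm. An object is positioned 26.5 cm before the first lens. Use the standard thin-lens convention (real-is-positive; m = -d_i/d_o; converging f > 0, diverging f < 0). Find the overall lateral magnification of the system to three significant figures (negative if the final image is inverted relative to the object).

-0.0744

Lens 1: 1/d_i1 = 1/f_1 - 1/d_o1 = 1/(-12) - 1/26.5 = -0.12107 cm^-1, so d_i1 = -8.260 cm.
m_1 = -(-8.260)/26.5 = 0.3117.
With d_i1 < 0 the first image is virtual and lies on the object side; the object distance for lens 2 is d_o2 = 12.5 - (-8.260) = 20.760 cm.
Lens 2: 1/d_i2 = 1/f_2 - 1/d_o2 = 1/4 - 1/(20.760) = 0.20183 cm^-1, so d_i2 = 4.955 cm.
m_2 = -(4.955)/(20.760) = -0.2387.
The system's lateral magnification is m_1 m_2 = (0.3117)(-0.2387) = -0.0744.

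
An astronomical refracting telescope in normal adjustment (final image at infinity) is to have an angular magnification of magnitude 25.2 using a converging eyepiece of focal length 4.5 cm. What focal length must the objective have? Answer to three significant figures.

113 cm

|M| = f_obj/|f_eye|, so f_obj = |M| x |f_eye| = 25.2 x 4.5 = 113.400 cm.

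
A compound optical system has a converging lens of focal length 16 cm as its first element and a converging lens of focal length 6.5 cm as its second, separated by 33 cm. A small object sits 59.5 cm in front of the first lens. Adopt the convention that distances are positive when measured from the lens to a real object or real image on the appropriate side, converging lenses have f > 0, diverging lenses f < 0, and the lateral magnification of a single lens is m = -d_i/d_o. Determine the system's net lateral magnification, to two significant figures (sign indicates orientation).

Lens 1: 1/d_i1 = 1/f_1 - 1/d_o1 = 1/16 - 1/59.5 = 0.04569 cm^-1, so d_i1 = 21.885 cm.
m_1 = -(21.885)/59.5 = -0.3678.
Object distance for lens 2: d_o2 = 33 - 21.885 = 11.115 cm.
Lens 2: 1/d_i2 = 1/f_2 - 1/d_o2 = 1/6.5 - 1/(11.115) = 0.06388 cm^-1, so d_i2 = 15.655 cm.
m_2 = -(15.655)/(11.115) = -1.4085.
Overall magnification: m = m_1 m_2 = 0.5181.

0.52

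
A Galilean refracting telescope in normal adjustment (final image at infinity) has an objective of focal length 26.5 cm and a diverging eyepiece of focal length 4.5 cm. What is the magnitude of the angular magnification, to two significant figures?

5.9

|M| = f_obj/|f_eye| = 26.5/4.5 = 5.889.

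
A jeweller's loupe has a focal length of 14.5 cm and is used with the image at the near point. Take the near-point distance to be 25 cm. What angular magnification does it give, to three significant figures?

M = 1 + D/f = 1 + 25/14.5 = 2.724.

2.72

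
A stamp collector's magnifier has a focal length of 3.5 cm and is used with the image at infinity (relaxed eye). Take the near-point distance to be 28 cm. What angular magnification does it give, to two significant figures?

8.0

M = D/f = 28/3.5 = 8.000.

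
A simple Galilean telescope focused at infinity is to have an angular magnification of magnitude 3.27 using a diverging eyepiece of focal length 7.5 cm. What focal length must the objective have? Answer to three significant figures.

|M| = f_obj/|f_eye|, so f_obj = |M| x |f_eye| = 3.27 x 7.5 = 24.525 cm.

24.5 cm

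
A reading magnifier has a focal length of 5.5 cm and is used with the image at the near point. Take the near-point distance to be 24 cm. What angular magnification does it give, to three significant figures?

5.36

M = 1 + D/f = 1 + 24/5.5 = 5.364.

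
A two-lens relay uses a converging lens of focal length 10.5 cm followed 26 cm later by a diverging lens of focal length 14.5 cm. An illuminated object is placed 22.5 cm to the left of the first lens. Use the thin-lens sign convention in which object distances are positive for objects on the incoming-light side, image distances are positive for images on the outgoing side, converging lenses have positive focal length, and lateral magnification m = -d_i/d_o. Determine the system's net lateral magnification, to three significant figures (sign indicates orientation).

-0.610

Applying the thin-lens equation to the first lens, 1/10.5 = 1/22.5 + 1/d_i1, which gives d_i1 = 19.688 cm.
Its lateral magnification is m_1 = -d_i1/d_o1 = -(19.688)/22.5 = -0.8750.
Object distance for lens 2: d_o2 = 26 - 19.688 = 6.312 cm.
Applying the thin-lens equation again with f_2 = -14.5 cm and d_o2 = 6.312 cm gives d_i2 = -4.398 cm.
m_2 = -(-4.398)/(6.312) = 0.6967.
Overall magnification: m = m_1 m_2 = -0.6096.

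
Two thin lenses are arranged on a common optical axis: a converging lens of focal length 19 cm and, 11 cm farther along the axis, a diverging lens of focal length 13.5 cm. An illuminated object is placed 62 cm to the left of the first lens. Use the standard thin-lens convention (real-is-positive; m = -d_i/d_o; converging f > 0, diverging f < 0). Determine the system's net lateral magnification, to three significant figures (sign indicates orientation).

Applying the thin-lens equation to the first lens, 1/19 = 1/62 + 1/d_i1, which gives d_i1 = 27.395 cm.
Its lateral magnification is m_1 = -d_i1/d_o1 = -(27.395)/62 = -0.4419.
This image would form 27.395 cm past lens 1, i.e. 16.395 cm beyond lens 2, so it is a virtual object for lens 2: d_o2 = 11 - 27.395 = -16.395 cm.
Applying the thin-lens equation again with f_2 = -13.5 cm and d_o2 = -16.395 cm gives d_i2 = -76.446 cm.
m_2 = -(-76.446)/(-16.395) = -4.6627.
The system's lateral magnification is m_1 m_2 = (-0.4419)(-4.6627) = 2.0602.

2.06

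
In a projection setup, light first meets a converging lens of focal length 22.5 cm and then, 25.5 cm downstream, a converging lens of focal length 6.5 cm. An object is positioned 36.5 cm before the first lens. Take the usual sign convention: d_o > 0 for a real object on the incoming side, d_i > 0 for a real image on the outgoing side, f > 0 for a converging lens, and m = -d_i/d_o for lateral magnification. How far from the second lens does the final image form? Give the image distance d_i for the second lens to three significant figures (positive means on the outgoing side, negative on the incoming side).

First lens: d_i1 = 1/(1/22.5 - 1/36.5) = 58.661 cm.
This image would form 58.661 cm past lens 1, i.e. 33.161 cm beyond lens 2, so it is a virtual object for lens 2: d_o2 = 25.5 - 58.661 = -33.161 cm.
Second lens: d_i2 = 1/(1/6.5 - 1/(-33.161)) = 5.435 cm.

5.43 cm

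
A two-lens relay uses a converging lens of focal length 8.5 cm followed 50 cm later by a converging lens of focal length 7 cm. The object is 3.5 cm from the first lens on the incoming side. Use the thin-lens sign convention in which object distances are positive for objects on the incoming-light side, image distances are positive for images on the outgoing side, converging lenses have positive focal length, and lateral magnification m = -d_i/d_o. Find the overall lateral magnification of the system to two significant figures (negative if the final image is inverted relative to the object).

Applying the thin-lens equation to the first lens, 1/8.5 = 1/3.5 + 1/d_i1, which gives d_i1 = -5.950 cm.
Its lateral magnification is m_1 = -d_i1/d_o1 = -(-5.950)/3.5 = 1.7000.
The intermediate image is virtual, 5.950 cm to the left of lens 1, so d_o2 = L - d_i1 = 50 - (-5.950) = 55.950 cm.
Applying the thin-lens equation again with f_2 = 7 cm and d_o2 = 55.950 cm gives d_i2 = 8.001 cm.
m_2 = -(8.001)/(55.950) = -0.1430.
Total m = m_1 x m_2 = (1.7000)(-0.1430) = -0.2431.

-0.24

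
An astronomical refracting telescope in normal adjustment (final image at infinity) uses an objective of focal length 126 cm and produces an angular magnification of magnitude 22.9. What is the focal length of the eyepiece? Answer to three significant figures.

5.50 cm

|M| = f_obj/f_eye, so f_eye = f_obj/|M| = 126/22.9 = 5.502 cm.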